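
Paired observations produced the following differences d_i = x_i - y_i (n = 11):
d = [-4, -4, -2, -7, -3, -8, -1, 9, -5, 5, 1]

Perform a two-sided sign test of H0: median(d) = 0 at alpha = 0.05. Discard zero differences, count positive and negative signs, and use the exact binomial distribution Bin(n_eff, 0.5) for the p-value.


Step 1: Discard zero differences. Original n = 11; n_eff = number of nonzero differences = 11.
Nonzero differences (with sign): -4, -4, -2, -7, -3, -8, -1, +9, -5, +5, +1
Step 2: Count signs: positive = 3, negative = 8.
Step 3: Under H0: P(positive) = 0.5, so the number of positives S ~ Bin(11, 0.5).
Step 4: Two-sided exact p-value = sum of Bin(11,0.5) probabilities at or below the observed probability = 0.226562.
Step 5: alpha = 0.05. fail to reject H0.

n_eff = 11, pos = 3, neg = 8, p = 0.226562, fail to reject H0.


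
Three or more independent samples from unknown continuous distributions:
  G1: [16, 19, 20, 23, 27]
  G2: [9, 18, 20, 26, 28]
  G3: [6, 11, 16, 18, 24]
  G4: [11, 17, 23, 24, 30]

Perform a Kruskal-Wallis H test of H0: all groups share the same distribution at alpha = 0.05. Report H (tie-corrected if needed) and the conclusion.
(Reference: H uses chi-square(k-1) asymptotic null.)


Step 1: Combine all N = 20 observations and assign midranks.
sorted (value, group, rank): (6,G3,1), (9,G2,2), (11,G3,3.5), (11,G4,3.5), (16,G1,5.5), (16,G3,5.5), (17,G4,7), (18,G2,8.5), (18,G3,8.5), (19,G1,10), (20,G1,11.5), (20,G2,11.5), (23,G1,13.5), (23,G4,13.5), (24,G3,15.5), (24,G4,15.5), (26,G2,17), (27,G1,18), (28,G2,19), (30,G4,20)
Step 2: Sum ranks within each group.
R_1 = 58.5 (n_1 = 5)
R_2 = 58 (n_2 = 5)
R_3 = 34 (n_3 = 5)
R_4 = 59.5 (n_4 = 5)
Step 3: H = 12/(N(N+1)) * sum(R_i^2/n_i) - 3(N+1)
     = 12/(20*21) * (58.5^2/5 + 58^2/5 + 34^2/5 + 59.5^2/5) - 3*21
     = 0.028571 * 2296.5 - 63
     = 2.614286.
Step 4: Ties present; correction factor C = 1 - 36/(20^3 - 20) = 0.995489. Corrected H = 2.614286 / 0.995489 = 2.626133.
Step 5: Under H0, H ~ chi^2(3); p-value = 0.452927.
Step 6: alpha = 0.05. fail to reject H0.

H = 2.6261, df = 3, p = 0.452927, fail to reject H0.


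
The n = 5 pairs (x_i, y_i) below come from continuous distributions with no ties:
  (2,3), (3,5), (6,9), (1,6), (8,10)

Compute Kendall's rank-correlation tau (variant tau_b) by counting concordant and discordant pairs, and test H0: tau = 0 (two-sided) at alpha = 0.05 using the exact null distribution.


Step 1: Enumerate the 10 unordered pairs (i,j) with i<j and classify each by sign(x_j-x_i) * sign(y_j-y_i).
  (1,2):dx=+1,dy=+2->C; (1,3):dx=+4,dy=+6->C; (1,4):dx=-1,dy=+3->D; (1,5):dx=+6,dy=+7->C
  (2,3):dx=+3,dy=+4->C; (2,4):dx=-2,dy=+1->D; (2,5):dx=+5,dy=+5->C; (3,4):dx=-5,dy=-3->C
  (3,5):dx=+2,dy=+1->C; (4,5):dx=+7,dy=+4->C
Step 2: C = 8, D = 2, total pairs = 10.
Step 3: tau = (C - D)/(n(n-1)/2) = (8 - 2)/10 = 0.600000.
Step 4: Exact two-sided p-value (enumerate n! = 120 permutations of y under H0): p = 0.233333.
Step 5: alpha = 0.05. fail to reject H0.

tau_b = 0.6000 (C=8, D=2), p = 0.233333, fail to reject H0.


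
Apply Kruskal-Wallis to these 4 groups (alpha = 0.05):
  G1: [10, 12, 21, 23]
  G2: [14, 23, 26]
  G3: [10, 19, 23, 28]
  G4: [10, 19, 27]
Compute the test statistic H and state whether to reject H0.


Step 1: Combine all N = 14 observations and assign midranks.
sorted (value, group, rank): (10,G1,2), (10,G3,2), (10,G4,2), (12,G1,4), (14,G2,5), (19,G3,6.5), (19,G4,6.5), (21,G1,8), (23,G1,10), (23,G2,10), (23,G3,10), (26,G2,12), (27,G4,13), (28,G3,14)
Step 2: Sum ranks within each group.
R_1 = 24 (n_1 = 4)
R_2 = 27 (n_2 = 3)
R_3 = 32.5 (n_3 = 4)
R_4 = 21.5 (n_4 = 3)
Step 3: H = 12/(N(N+1)) * sum(R_i^2/n_i) - 3(N+1)
     = 12/(14*15) * (24^2/4 + 27^2/3 + 32.5^2/4 + 21.5^2/3) - 3*15
     = 0.057143 * 805.146 - 45
     = 1.008333.
Step 4: Ties present; correction factor C = 1 - 54/(14^3 - 14) = 0.980220. Corrected H = 1.008333 / 0.980220 = 1.028681.
Step 5: Under H0, H ~ chi^2(3); p-value = 0.794312.
Step 6: alpha = 0.05. fail to reject H0.

H = 1.0287, df = 3, p = 0.794312, fail to reject H0.


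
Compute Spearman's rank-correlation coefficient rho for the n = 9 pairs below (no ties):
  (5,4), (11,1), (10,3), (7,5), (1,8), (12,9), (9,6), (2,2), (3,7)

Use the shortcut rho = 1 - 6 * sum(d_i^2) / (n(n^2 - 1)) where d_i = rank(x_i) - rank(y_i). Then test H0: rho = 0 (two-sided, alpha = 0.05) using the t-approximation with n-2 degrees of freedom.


Step 1: Rank x and y separately (midranks; no ties here).
rank(x): 5->4, 11->8, 10->7, 7->5, 1->1, 12->9, 9->6, 2->2, 3->3
rank(y): 4->4, 1->1, 3->3, 5->5, 8->8, 9->9, 6->6, 2->2, 7->7
Step 2: d_i = R_x(i) - R_y(i); compute d_i^2.
  (4-4)^2=0, (8-1)^2=49, (7-3)^2=16, (5-5)^2=0, (1-8)^2=49, (9-9)^2=0, (6-6)^2=0, (2-2)^2=0, (3-7)^2=16
sum(d^2) = 130.
Step 3: rho = 1 - 6*130 / (9*(9^2 - 1)) = 1 - 780/720 = -0.083333.
Step 4: Under H0, t = rho * sqrt((n-2)/(1-rho^2)) = -0.2212 ~ t(7).
Step 5: Two-sided p-value from the t-distribution with 7 df = 0.831214.
Step 6: alpha = 0.05. fail to reject H0.

rho = -0.0833, p = 0.831214, fail to reject H0 at alpha = 0.05.


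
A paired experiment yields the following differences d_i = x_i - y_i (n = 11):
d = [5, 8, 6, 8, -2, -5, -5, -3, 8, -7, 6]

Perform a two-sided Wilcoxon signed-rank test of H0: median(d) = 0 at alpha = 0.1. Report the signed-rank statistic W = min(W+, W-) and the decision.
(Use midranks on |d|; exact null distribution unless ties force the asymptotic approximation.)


Step 1: Drop any zero differences (none here) and take |d_i|.
|d| = [5, 8, 6, 8, 2, 5, 5, 3, 8, 7, 6]
Step 2: Midrank |d_i| (ties get averaged ranks).
ranks: |5|->4, |8|->10, |6|->6.5, |8|->10, |2|->1, |5|->4, |5|->4, |3|->2, |8|->10, |7|->8, |6|->6.5
Step 3: Attach original signs; sum ranks with positive sign and with negative sign.
W+ = 4 + 10 + 6.5 + 10 + 10 + 6.5 = 47
W- = 1 + 4 + 4 + 2 + 8 = 19
(Check: W+ + W- = 66 should equal n(n+1)/2 = 66.)
Step 4: Test statistic W = min(W+, W-) = 19.
Step 5: Ties in |d|, so use the tie-corrected normal approximation.
        E[W] = n(n+1)/4 = 11*12/4 = 33.
        Tie groups: |d|=5 (t=3), |d|=6 (t=2), |d|=8 (t=3); sum(t^3 - t) = 54.
        Var[W] = n(n+1)(2n+1)/24 - sum(t^3-t)/48 = 3036/24 - 54/48 = 125.375.
        z = (W - E[W]) / sqrt(Var[W]) = (19 - 33) / 11.1971 = -1.2503.
        Two-sided p = 2*Phi(z) = 0.211181.
Step 6: alpha = 0.1. fail to reject H0.

W+ = 47, W- = 19, W = min = 19, p = 0.211181, fail to reject H0.


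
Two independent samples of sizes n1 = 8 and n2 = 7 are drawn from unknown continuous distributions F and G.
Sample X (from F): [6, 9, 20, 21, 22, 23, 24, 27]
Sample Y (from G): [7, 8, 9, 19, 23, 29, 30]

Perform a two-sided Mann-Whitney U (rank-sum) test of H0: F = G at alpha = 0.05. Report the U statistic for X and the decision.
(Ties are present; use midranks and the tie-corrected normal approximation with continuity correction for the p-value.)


Step 1: Combine and sort all 15 observations; assign midranks.
sorted (value, group): (6,X), (7,Y), (8,Y), (9,X), (9,Y), (19,Y), (20,X), (21,X), (22,X), (23,X), (23,Y), (24,X), (27,X), (29,Y), (30,Y)
ranks: 6->1, 7->2, 8->3, 9->4.5, 9->4.5, 19->6, 20->7, 21->8, 22->9, 23->10.5, 23->10.5, 24->12, 27->13, 29->14, 30->15
Step 2: Rank sum for X: R1 = 1 + 4.5 + 7 + 8 + 9 + 10.5 + 12 + 13 = 65.
Step 3: U_X = R1 - n1(n1+1)/2 = 65 - 8*9/2 = 65 - 36 = 29.
       U_Y = n1*n2 - U_X = 56 - 29 = 27.
Step 4: Ties are present, so use the tie-corrected normal approximation (with continuity correction) for the p-value.
Step 5: p-value = 0.953775; compare to alpha = 0.05. fail to reject H0.

U_X = 29, p = 0.953775, fail to reject H0 at alpha = 0.05.


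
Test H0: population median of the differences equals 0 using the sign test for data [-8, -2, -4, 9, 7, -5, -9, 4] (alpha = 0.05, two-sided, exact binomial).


Step 1: Discard zero differences. Original n = 8; n_eff = number of nonzero differences = 8.
Nonzero differences (with sign): -8, -2, -4, +9, +7, -5, -9, +4
Step 2: Count signs: positive = 3, negative = 5.
Step 3: Under H0: P(positive) = 0.5, so the number of positives S ~ Bin(8, 0.5).
Step 4: Two-sided exact p-value = sum of Bin(8,0.5) probabilities at or below the observed probability = 0.726562.
Step 5: alpha = 0.05. fail to reject H0.

n_eff = 8, pos = 3, neg = 5, p = 0.726562, fail to reject H0.


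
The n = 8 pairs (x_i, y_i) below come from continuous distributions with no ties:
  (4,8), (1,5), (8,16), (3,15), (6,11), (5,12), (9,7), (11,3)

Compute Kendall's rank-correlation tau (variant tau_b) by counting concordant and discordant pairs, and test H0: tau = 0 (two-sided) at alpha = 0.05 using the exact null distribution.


Step 1: Enumerate the 28 unordered pairs (i,j) with i<j and classify each by sign(x_j-x_i) * sign(y_j-y_i).
  (1,2):dx=-3,dy=-3->C; (1,3):dx=+4,dy=+8->C; (1,4):dx=-1,dy=+7->D; (1,5):dx=+2,dy=+3->C
  (1,6):dx=+1,dy=+4->C; (1,7):dx=+5,dy=-1->D; (1,8):dx=+7,dy=-5->D; (2,3):dx=+7,dy=+11->C
  (2,4):dx=+2,dy=+10->C; (2,5):dx=+5,dy=+6->C; (2,6):dx=+4,dy=+7->C; (2,7):dx=+8,dy=+2->C
  (2,8):dx=+10,dy=-2->D; (3,4):dx=-5,dy=-1->C; (3,5):dx=-2,dy=-5->C; (3,6):dx=-3,dy=-4->C
  (3,7):dx=+1,dy=-9->D; (3,8):dx=+3,dy=-13->D; (4,5):dx=+3,dy=-4->D; (4,6):dx=+2,dy=-3->D
  (4,7):dx=+6,dy=-8->D; (4,8):dx=+8,dy=-12->D; (5,6):dx=-1,dy=+1->D; (5,7):dx=+3,dy=-4->D
  (5,8):dx=+5,dy=-8->D; (6,7):dx=+4,dy=-5->D; (6,8):dx=+6,dy=-9->D; (7,8):dx=+2,dy=-4->D
Step 2: C = 12, D = 16, total pairs = 28.
Step 3: tau = (C - D)/(n(n-1)/2) = (12 - 16)/28 = -0.142857.
Step 4: Exact two-sided p-value (enumerate n! = 40320 permutations of y under H0): p = 0.719544.
Step 5: alpha = 0.05. fail to reject H0.

tau_b = -0.1429 (C=12, D=16), p = 0.719544, fail to reject H0.


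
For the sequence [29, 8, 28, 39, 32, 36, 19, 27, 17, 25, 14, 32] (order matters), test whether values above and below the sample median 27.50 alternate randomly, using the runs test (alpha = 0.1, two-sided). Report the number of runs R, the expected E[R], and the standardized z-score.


Step 1: Compute median = 27.50; label A = above, B = below.
Labels in order: ABAAAABBBBBA  (n_A = 6, n_B = 6)
Step 2: Count runs R = 5.
Step 3: Under H0 (random ordering), E[R] = 2*n_A*n_B/(n_A+n_B) + 1 = 2*6*6/12 + 1 = 7.0000.
        Var[R] = 2*n_A*n_B*(2*n_A*n_B - n_A - n_B) / ((n_A+n_B)^2 * (n_A+n_B-1)) = 4320/1584 = 2.7273.
        SD[R] = 1.6514.
Step 4: Continuity-corrected z = (R + 0.5 - E[R]) / SD[R] = (5 + 0.5 - 7.0000) / 1.6514 = -0.9083.
Step 5: Two-sided p-value via normal approximation = 2*(1 - Phi(|z|)) = 0.363722.
Step 6: alpha = 0.1. fail to reject H0.

R = 5, z = -0.9083, p = 0.363722, fail to reject H0.


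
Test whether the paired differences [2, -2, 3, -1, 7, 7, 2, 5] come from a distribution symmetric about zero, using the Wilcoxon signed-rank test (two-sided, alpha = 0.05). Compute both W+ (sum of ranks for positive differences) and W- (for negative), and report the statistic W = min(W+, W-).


Step 1: Drop any zero differences (none here) and take |d_i|.
|d| = [2, 2, 3, 1, 7, 7, 2, 5]
Step 2: Midrank |d_i| (ties get averaged ranks).
ranks: |2|->3, |2|->3, |3|->5, |1|->1, |7|->7.5, |7|->7.5, |2|->3, |5|->6
Step 3: Attach original signs; sum ranks with positive sign and with negative sign.
W+ = 3 + 5 + 7.5 + 7.5 + 3 + 6 = 32
W- = 3 + 1 = 4
(Check: W+ + W- = 36 should equal n(n+1)/2 = 36.)
Step 4: Test statistic W = min(W+, W-) = 4.
Step 5: Ties in |d|, so use the tie-corrected normal approximation.
        E[W] = n(n+1)/4 = 8*9/4 = 18.
        Tie groups: |d|=2 (t=3), |d|=7 (t=2); sum(t^3 - t) = 30.
        Var[W] = n(n+1)(2n+1)/24 - sum(t^3-t)/48 = 1224/24 - 30/48 = 50.375.
        z = (W - E[W]) / sqrt(Var[W]) = (4 - 18) / 7.0975 = -1.9725.
        Two-sided p = 2*Phi(z) = 0.048551.
Step 6: alpha = 0.05. reject H0.

W+ = 32, W- = 4, W = min = 4, p = 0.048551, reject H0.


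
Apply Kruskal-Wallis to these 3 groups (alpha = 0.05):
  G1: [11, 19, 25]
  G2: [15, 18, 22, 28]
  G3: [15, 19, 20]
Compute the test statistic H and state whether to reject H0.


Step 1: Combine all N = 10 observations and assign midranks.
sorted (value, group, rank): (11,G1,1), (15,G2,2.5), (15,G3,2.5), (18,G2,4), (19,G1,5.5), (19,G3,5.5), (20,G3,7), (22,G2,8), (25,G1,9), (28,G2,10)
Step 2: Sum ranks within each group.
R_1 = 15.5 (n_1 = 3)
R_2 = 24.5 (n_2 = 4)
R_3 = 15 (n_3 = 3)
Step 3: H = 12/(N(N+1)) * sum(R_i^2/n_i) - 3(N+1)
     = 12/(10*11) * (15.5^2/3 + 24.5^2/4 + 15^2/3) - 3*11
     = 0.109091 * 305.146 - 33
     = 0.288636.
Step 4: Ties present; correction factor C = 1 - 12/(10^3 - 10) = 0.987879. Corrected H = 0.288636 / 0.987879 = 0.292178.
Step 5: Under H0, H ~ chi^2(2); p-value = 0.864081.
Step 6: alpha = 0.05. fail to reject H0.

H = 0.2922, df = 2, p = 0.864081, fail to reject H0.


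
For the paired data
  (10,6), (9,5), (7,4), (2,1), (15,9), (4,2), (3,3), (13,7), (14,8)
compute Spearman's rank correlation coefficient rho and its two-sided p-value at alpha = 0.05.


Step 1: Rank x and y separately (midranks; no ties here).
rank(x): 10->6, 9->5, 7->4, 2->1, 15->9, 4->3, 3->2, 13->7, 14->8
rank(y): 6->6, 5->5, 4->4, 1->1, 9->9, 2->2, 3->3, 7->7, 8->8
Step 2: d_i = R_x(i) - R_y(i); compute d_i^2.
  (6-6)^2=0, (5-5)^2=0, (4-4)^2=0, (1-1)^2=0, (9-9)^2=0, (3-2)^2=1, (2-3)^2=1, (7-7)^2=0, (8-8)^2=0
sum(d^2) = 2.
Step 3: rho = 1 - 6*2 / (9*(9^2 - 1)) = 1 - 12/720 = 0.983333.
Step 4: Under H0, t = rho * sqrt((n-2)/(1-rho^2)) = 14.3096 ~ t(7).
Step 5: Two-sided p-value from the t-distribution with 7 df = 0.000002.
Step 6: alpha = 0.05. reject H0.

rho = 0.9833, p = 0.000002, reject H0 at alpha = 0.05.


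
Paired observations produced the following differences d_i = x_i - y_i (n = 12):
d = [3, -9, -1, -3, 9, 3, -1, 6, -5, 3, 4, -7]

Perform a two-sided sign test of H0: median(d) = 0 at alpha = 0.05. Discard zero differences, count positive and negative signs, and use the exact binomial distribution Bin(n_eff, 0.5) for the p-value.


Step 1: Discard zero differences. Original n = 12; n_eff = number of nonzero differences = 12.
Nonzero differences (with sign): +3, -9, -1, -3, +9, +3, -1, +6, -5, +3, +4, -7
Step 2: Count signs: positive = 6, negative = 6.
Step 3: Under H0: P(positive) = 0.5, so the number of positives S ~ Bin(12, 0.5).
Step 4: Two-sided exact p-value = sum of Bin(12,0.5) probabilities at or below the observed probability = 1.000000.
Step 5: alpha = 0.05. fail to reject H0.

n_eff = 12, pos = 6, neg = 6, p = 1.000000, fail to reject H0.


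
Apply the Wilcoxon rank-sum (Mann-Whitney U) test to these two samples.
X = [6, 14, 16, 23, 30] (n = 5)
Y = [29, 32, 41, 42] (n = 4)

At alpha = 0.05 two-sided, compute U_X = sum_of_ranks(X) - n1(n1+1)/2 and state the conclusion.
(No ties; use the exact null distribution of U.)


Step 1: Combine and sort all 9 observations; assign midranks.
sorted (value, group): (6,X), (14,X), (16,X), (23,X), (29,Y), (30,X), (32,Y), (41,Y), (42,Y)
ranks: 6->1, 14->2, 16->3, 23->4, 29->5, 30->6, 32->7, 41->8, 42->9
Step 2: Rank sum for X: R1 = 1 + 2 + 3 + 4 + 6 = 16.
Step 3: U_X = R1 - n1(n1+1)/2 = 16 - 5*6/2 = 16 - 15 = 1.
       U_Y = n1*n2 - U_X = 20 - 1 = 19.
Step 4: No ties, so the exact null distribution of U (based on enumerating the C(9,5) = 126 equally likely rank assignments) gives the two-sided p-value.
Step 5: p-value = 0.031746; compare to alpha = 0.05. reject H0.

U_X = 1, p = 0.031746, reject H0 at alpha = 0.05.


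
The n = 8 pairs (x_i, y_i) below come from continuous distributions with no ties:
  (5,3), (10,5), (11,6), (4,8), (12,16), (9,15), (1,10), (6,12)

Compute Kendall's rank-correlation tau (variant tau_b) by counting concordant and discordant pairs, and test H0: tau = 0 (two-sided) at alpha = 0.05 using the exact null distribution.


Step 1: Enumerate the 28 unordered pairs (i,j) with i<j and classify each by sign(x_j-x_i) * sign(y_j-y_i).
  (1,2):dx=+5,dy=+2->C; (1,3):dx=+6,dy=+3->C; (1,4):dx=-1,dy=+5->D; (1,5):dx=+7,dy=+13->C
  (1,6):dx=+4,dy=+12->C; (1,7):dx=-4,dy=+7->D; (1,8):dx=+1,dy=+9->C; (2,3):dx=+1,dy=+1->C
  (2,4):dx=-6,dy=+3->D; (2,5):dx=+2,dy=+11->C; (2,6):dx=-1,dy=+10->D; (2,7):dx=-9,dy=+5->D
  (2,8):dx=-4,dy=+7->D; (3,4):dx=-7,dy=+2->D; (3,5):dx=+1,dy=+10->C; (3,6):dx=-2,dy=+9->D
  (3,7):dx=-10,dy=+4->D; (3,8):dx=-5,dy=+6->D; (4,5):dx=+8,dy=+8->C; (4,6):dx=+5,dy=+7->C
  (4,7):dx=-3,dy=+2->D; (4,8):dx=+2,dy=+4->C; (5,6):dx=-3,dy=-1->C; (5,7):dx=-11,dy=-6->C
  (5,8):dx=-6,dy=-4->C; (6,7):dx=-8,dy=-5->C; (6,8):dx=-3,dy=-3->C; (7,8):dx=+5,dy=+2->C
Step 2: C = 17, D = 11, total pairs = 28.
Step 3: tau = (C - D)/(n(n-1)/2) = (17 - 11)/28 = 0.214286.
Step 4: Exact two-sided p-value (enumerate n! = 40320 permutations of y under H0): p = 0.548413.
Step 5: alpha = 0.05. fail to reject H0.

tau_b = 0.2143 (C=17, D=11), p = 0.548413, fail to reject H0.


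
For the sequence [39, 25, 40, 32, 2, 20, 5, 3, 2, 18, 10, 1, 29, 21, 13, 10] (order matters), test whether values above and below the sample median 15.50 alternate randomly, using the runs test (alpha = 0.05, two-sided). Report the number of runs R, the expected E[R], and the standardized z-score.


Step 1: Compute median = 15.50; label A = above, B = below.
Labels in order: AAAABABBBABBAABB  (n_A = 8, n_B = 8)
Step 2: Count runs R = 8.
Step 3: Under H0 (random ordering), E[R] = 2*n_A*n_B/(n_A+n_B) + 1 = 2*8*8/16 + 1 = 9.0000.
        Var[R] = 2*n_A*n_B*(2*n_A*n_B - n_A - n_B) / ((n_A+n_B)^2 * (n_A+n_B-1)) = 14336/3840 = 3.7333.
        SD[R] = 1.9322.
Step 4: Continuity-corrected z = (R + 0.5 - E[R]) / SD[R] = (8 + 0.5 - 9.0000) / 1.9322 = -0.2588.
Step 5: Two-sided p-value via normal approximation = 2*(1 - Phi(|z|)) = 0.795809.
Step 6: alpha = 0.05. fail to reject H0.

R = 8, z = -0.2588, p = 0.795809, fail to reject H0.


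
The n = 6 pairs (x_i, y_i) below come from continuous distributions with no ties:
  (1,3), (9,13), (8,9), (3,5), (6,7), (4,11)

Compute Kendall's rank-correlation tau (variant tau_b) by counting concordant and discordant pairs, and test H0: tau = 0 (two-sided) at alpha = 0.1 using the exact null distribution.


Step 1: Enumerate the 15 unordered pairs (i,j) with i<j and classify each by sign(x_j-x_i) * sign(y_j-y_i).
  (1,2):dx=+8,dy=+10->C; (1,3):dx=+7,dy=+6->C; (1,4):dx=+2,dy=+2->C; (1,5):dx=+5,dy=+4->C
  (1,6):dx=+3,dy=+8->C; (2,3):dx=-1,dy=-4->C; (2,4):dx=-6,dy=-8->C; (2,5):dx=-3,dy=-6->C
  (2,6):dx=-5,dy=-2->C; (3,4):dx=-5,dy=-4->C; (3,5):dx=-2,dy=-2->C; (3,6):dx=-4,dy=+2->D
  (4,5):dx=+3,dy=+2->C; (4,6):dx=+1,dy=+6->C; (5,6):dx=-2,dy=+4->D
Step 2: C = 13, D = 2, total pairs = 15.
Step 3: tau = (C - D)/(n(n-1)/2) = (13 - 2)/15 = 0.733333.
Step 4: Exact two-sided p-value (enumerate n! = 720 permutations of y under H0): p = 0.055556.
Step 5: alpha = 0.1. reject H0.

tau_b = 0.7333 (C=13, D=2), p = 0.055556, reject H0.


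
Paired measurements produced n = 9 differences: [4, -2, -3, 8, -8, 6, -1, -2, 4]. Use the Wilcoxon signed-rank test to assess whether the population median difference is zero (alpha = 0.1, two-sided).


Step 1: Drop any zero differences (none here) and take |d_i|.
|d| = [4, 2, 3, 8, 8, 6, 1, 2, 4]
Step 2: Midrank |d_i| (ties get averaged ranks).
ranks: |4|->5.5, |2|->2.5, |3|->4, |8|->8.5, |8|->8.5, |6|->7, |1|->1, |2|->2.5, |4|->5.5
Step 3: Attach original signs; sum ranks with positive sign and with negative sign.
W+ = 5.5 + 8.5 + 7 + 5.5 = 26.5
W- = 2.5 + 4 + 8.5 + 1 + 2.5 = 18.5
(Check: W+ + W- = 45 should equal n(n+1)/2 = 45.)
Step 4: Test statistic W = min(W+, W-) = 18.5.
Step 5: Ties in |d|, so use the tie-corrected normal approximation.
        E[W] = n(n+1)/4 = 9*10/4 = 22.5.
        Tie groups: |d|=2 (t=2), |d|=4 (t=2), |d|=8 (t=2); sum(t^3 - t) = 18.
        Var[W] = n(n+1)(2n+1)/24 - sum(t^3-t)/48 = 1710/24 - 18/48 = 70.875.
        z = (W - E[W]) / sqrt(Var[W]) = (18.5 - 22.5) / 8.4187 = -0.4751.
        Two-sided p = 2*Phi(z) = 0.634694.
Step 6: alpha = 0.1. fail to reject H0.

W+ = 26.5, W- = 18.5, W = min = 18.5, p = 0.634694, fail to reject H0.


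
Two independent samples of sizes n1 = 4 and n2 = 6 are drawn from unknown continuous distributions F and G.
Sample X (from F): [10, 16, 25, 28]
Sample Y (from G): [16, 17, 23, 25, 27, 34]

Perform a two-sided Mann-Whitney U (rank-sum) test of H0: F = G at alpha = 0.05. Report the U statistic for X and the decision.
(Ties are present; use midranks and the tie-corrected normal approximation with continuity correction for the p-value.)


Step 1: Combine and sort all 10 observations; assign midranks.
sorted (value, group): (10,X), (16,X), (16,Y), (17,Y), (23,Y), (25,X), (25,Y), (27,Y), (28,X), (34,Y)
ranks: 10->1, 16->2.5, 16->2.5, 17->4, 23->5, 25->6.5, 25->6.5, 27->8, 28->9, 34->10
Step 2: Rank sum for X: R1 = 1 + 2.5 + 6.5 + 9 = 19.
Step 3: U_X = R1 - n1(n1+1)/2 = 19 - 4*5/2 = 19 - 10 = 9.
       U_Y = n1*n2 - U_X = 24 - 9 = 15.
Step 4: Ties are present, so use the tie-corrected normal approximation (with continuity correction) for the p-value.
Step 5: p-value = 0.591778; compare to alpha = 0.05. fail to reject H0.

U_X = 9, p = 0.591778, fail to reject H0 at alpha = 0.05.


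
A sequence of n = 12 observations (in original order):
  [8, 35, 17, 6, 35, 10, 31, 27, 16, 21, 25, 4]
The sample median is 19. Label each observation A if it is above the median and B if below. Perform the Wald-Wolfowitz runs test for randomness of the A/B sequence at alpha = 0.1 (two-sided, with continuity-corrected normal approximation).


Step 1: Compute median = 19; label A = above, B = below.
Labels in order: BABBABAABAAB  (n_A = 6, n_B = 6)
Step 2: Count runs R = 9.
Step 3: Under H0 (random ordering), E[R] = 2*n_A*n_B/(n_A+n_B) + 1 = 2*6*6/12 + 1 = 7.0000.
        Var[R] = 2*n_A*n_B*(2*n_A*n_B - n_A - n_B) / ((n_A+n_B)^2 * (n_A+n_B-1)) = 4320/1584 = 2.7273.
        SD[R] = 1.6514.
Step 4: Continuity-corrected z = (R - 0.5 - E[R]) / SD[R] = (9 - 0.5 - 7.0000) / 1.6514 = 0.9083.
Step 5: Two-sided p-value via normal approximation = 2*(1 - Phi(|z|)) = 0.363722.
Step 6: alpha = 0.1. fail to reject H0.

R = 9, z = 0.9083, p = 0.363722, fail to reject H0.


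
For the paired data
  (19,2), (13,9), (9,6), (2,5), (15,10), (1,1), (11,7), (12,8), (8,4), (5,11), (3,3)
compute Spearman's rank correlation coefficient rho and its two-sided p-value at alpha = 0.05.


Step 1: Rank x and y separately (midranks; no ties here).
rank(x): 19->11, 13->9, 9->6, 2->2, 15->10, 1->1, 11->7, 12->8, 8->5, 5->4, 3->3
rank(y): 2->2, 9->9, 6->6, 5->5, 10->10, 1->1, 7->7, 8->8, 4->4, 11->11, 3->3
Step 2: d_i = R_x(i) - R_y(i); compute d_i^2.
  (11-2)^2=81, (9-9)^2=0, (6-6)^2=0, (2-5)^2=9, (10-10)^2=0, (1-1)^2=0, (7-7)^2=0, (8-8)^2=0, (5-4)^2=1, (4-11)^2=49, (3-3)^2=0
sum(d^2) = 140.
Step 3: rho = 1 - 6*140 / (11*(11^2 - 1)) = 1 - 840/1320 = 0.363636.
Step 4: Under H0, t = rho * sqrt((n-2)/(1-rho^2)) = 1.1711 ~ t(9).
Step 5: Two-sided p-value from the t-distribution with 9 df = 0.271638.
Step 6: alpha = 0.05. fail to reject H0.

rho = 0.3636, p = 0.271638, fail to reject H0 at alpha = 0.05.


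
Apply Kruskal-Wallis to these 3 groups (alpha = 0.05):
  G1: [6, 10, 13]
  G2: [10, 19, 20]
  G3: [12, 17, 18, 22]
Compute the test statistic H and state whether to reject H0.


Step 1: Combine all N = 10 observations and assign midranks.
sorted (value, group, rank): (6,G1,1), (10,G1,2.5), (10,G2,2.5), (12,G3,4), (13,G1,5), (17,G3,6), (18,G3,7), (19,G2,8), (20,G2,9), (22,G3,10)
Step 2: Sum ranks within each group.
R_1 = 8.5 (n_1 = 3)
R_2 = 19.5 (n_2 = 3)
R_3 = 27 (n_3 = 4)
Step 3: H = 12/(N(N+1)) * sum(R_i^2/n_i) - 3(N+1)
     = 12/(10*11) * (8.5^2/3 + 19.5^2/3 + 27^2/4) - 3*11
     = 0.109091 * 333.083 - 33
     = 3.336364.
Step 4: Ties present; correction factor C = 1 - 6/(10^3 - 10) = 0.993939. Corrected H = 3.336364 / 0.993939 = 3.356707.
Step 5: Under H0, H ~ chi^2(2); p-value = 0.186681.
Step 6: alpha = 0.05. fail to reject H0.

H = 3.3567, df = 2, p = 0.186681, fail to reject H0.


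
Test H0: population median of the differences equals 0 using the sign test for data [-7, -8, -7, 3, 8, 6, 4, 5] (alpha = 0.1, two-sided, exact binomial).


Step 1: Discard zero differences. Original n = 8; n_eff = number of nonzero differences = 8.
Nonzero differences (with sign): -7, -8, -7, +3, +8, +6, +4, +5
Step 2: Count signs: positive = 5, negative = 3.
Step 3: Under H0: P(positive) = 0.5, so the number of positives S ~ Bin(8, 0.5).
Step 4: Two-sided exact p-value = sum of Bin(8,0.5) probabilities at or below the observed probability = 0.726562.
Step 5: alpha = 0.1. fail to reject H0.

n_eff = 8, pos = 5, neg = 3, p = 0.726562, fail to reject H0.


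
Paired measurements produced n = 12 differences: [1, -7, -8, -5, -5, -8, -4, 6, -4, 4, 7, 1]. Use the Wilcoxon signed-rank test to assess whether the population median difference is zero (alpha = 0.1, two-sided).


Step 1: Drop any zero differences (none here) and take |d_i|.
|d| = [1, 7, 8, 5, 5, 8, 4, 6, 4, 4, 7, 1]
Step 2: Midrank |d_i| (ties get averaged ranks).
ranks: |1|->1.5, |7|->9.5, |8|->11.5, |5|->6.5, |5|->6.5, |8|->11.5, |4|->4, |6|->8, |4|->4, |4|->4, |7|->9.5, |1|->1.5
Step 3: Attach original signs; sum ranks with positive sign and with negative sign.
W+ = 1.5 + 8 + 4 + 9.5 + 1.5 = 24.5
W- = 9.5 + 11.5 + 6.5 + 6.5 + 11.5 + 4 + 4 = 53.5
(Check: W+ + W- = 78 should equal n(n+1)/2 = 78.)
Step 4: Test statistic W = min(W+, W-) = 24.5.
Step 5: Ties in |d|, so use the tie-corrected normal approximation.
        E[W] = n(n+1)/4 = 12*13/4 = 39.
        Tie groups: |d|=1 (t=2), |d|=4 (t=3), |d|=5 (t=2), |d|=7 (t=2), |d|=8 (t=2); sum(t^3 - t) = 48.
        Var[W] = n(n+1)(2n+1)/24 - sum(t^3-t)/48 = 3900/24 - 48/48 = 161.5.
        z = (W - E[W]) / sqrt(Var[W]) = (24.5 - 39) / 12.7083 = -1.1410.
        Two-sided p = 2*Phi(z) = 0.253874.
Step 6: alpha = 0.1. fail to reject H0.

W+ = 24.5, W- = 53.5, W = min = 24.5, p = 0.253874, fail to reject H0.


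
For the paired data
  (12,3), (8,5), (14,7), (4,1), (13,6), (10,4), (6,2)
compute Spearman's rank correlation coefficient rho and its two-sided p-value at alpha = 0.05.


Step 1: Rank x and y separately (midranks; no ties here).
rank(x): 12->5, 8->3, 14->7, 4->1, 13->6, 10->4, 6->2
rank(y): 3->3, 5->5, 7->7, 1->1, 6->6, 4->4, 2->2
Step 2: d_i = R_x(i) - R_y(i); compute d_i^2.
  (5-3)^2=4, (3-5)^2=4, (7-7)^2=0, (1-1)^2=0, (6-6)^2=0, (4-4)^2=0, (2-2)^2=0
sum(d^2) = 8.
Step 3: rho = 1 - 6*8 / (7*(7^2 - 1)) = 1 - 48/336 = 0.857143.
Step 4: Under H0, t = rho * sqrt((n-2)/(1-rho^2)) = 3.7210 ~ t(5).
Step 5: Two-sided p-value from the t-distribution with 5 df = 0.013697.
Step 6: alpha = 0.05. reject H0.

rho = 0.8571, p = 0.013697, reject H0 at alpha = 0.05.


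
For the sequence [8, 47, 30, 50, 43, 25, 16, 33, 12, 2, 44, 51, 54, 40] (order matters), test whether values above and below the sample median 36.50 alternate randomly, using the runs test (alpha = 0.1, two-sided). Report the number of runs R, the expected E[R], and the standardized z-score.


Step 1: Compute median = 36.50; label A = above, B = below.
Labels in order: BABAABBBBBAAAA  (n_A = 7, n_B = 7)
Step 2: Count runs R = 6.
Step 3: Under H0 (random ordering), E[R] = 2*n_A*n_B/(n_A+n_B) + 1 = 2*7*7/14 + 1 = 8.0000.
        Var[R] = 2*n_A*n_B*(2*n_A*n_B - n_A - n_B) / ((n_A+n_B)^2 * (n_A+n_B-1)) = 8232/2548 = 3.2308.
        SD[R] = 1.7974.
Step 4: Continuity-corrected z = (R + 0.5 - E[R]) / SD[R] = (6 + 0.5 - 8.0000) / 1.7974 = -0.8345.
Step 5: Two-sided p-value via normal approximation = 2*(1 - Phi(|z|)) = 0.403986.
Step 6: alpha = 0.1. fail to reject H0.

R = 6, z = -0.8345, p = 0.403986, fail to reject H0.


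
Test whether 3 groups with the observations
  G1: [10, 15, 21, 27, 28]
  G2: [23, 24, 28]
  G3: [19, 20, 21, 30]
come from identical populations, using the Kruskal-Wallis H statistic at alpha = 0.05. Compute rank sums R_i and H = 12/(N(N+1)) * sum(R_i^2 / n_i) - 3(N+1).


Step 1: Combine all N = 12 observations and assign midranks.
sorted (value, group, rank): (10,G1,1), (15,G1,2), (19,G3,3), (20,G3,4), (21,G1,5.5), (21,G3,5.5), (23,G2,7), (24,G2,8), (27,G1,9), (28,G1,10.5), (28,G2,10.5), (30,G3,12)
Step 2: Sum ranks within each group.
R_1 = 28 (n_1 = 5)
R_2 = 25.5 (n_2 = 3)
R_3 = 24.5 (n_3 = 4)
Step 3: H = 12/(N(N+1)) * sum(R_i^2/n_i) - 3(N+1)
     = 12/(12*13) * (28^2/5 + 25.5^2/3 + 24.5^2/4) - 3*13
     = 0.076923 * 523.612 - 39
     = 1.277885.
Step 4: Ties present; correction factor C = 1 - 12/(12^3 - 12) = 0.993007. Corrected H = 1.277885 / 0.993007 = 1.286884.
Step 5: Under H0, H ~ chi^2(2); p-value = 0.525481.
Step 6: alpha = 0.05. fail to reject H0.

H = 1.2869, df = 2, p = 0.525481, fail to reject H0.


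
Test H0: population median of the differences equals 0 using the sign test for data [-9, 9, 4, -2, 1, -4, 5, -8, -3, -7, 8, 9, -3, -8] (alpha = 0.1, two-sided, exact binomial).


Step 1: Discard zero differences. Original n = 14; n_eff = number of nonzero differences = 14.
Nonzero differences (with sign): -9, +9, +4, -2, +1, -4, +5, -8, -3, -7, +8, +9, -3, -8
Step 2: Count signs: positive = 6, negative = 8.
Step 3: Under H0: P(positive) = 0.5, so the number of positives S ~ Bin(14, 0.5).
Step 4: Two-sided exact p-value = sum of Bin(14,0.5) probabilities at or below the observed probability = 0.790527.
Step 5: alpha = 0.1. fail to reject H0.

n_eff = 14, pos = 6, neg = 8, p = 0.790527, fail to reject H0.


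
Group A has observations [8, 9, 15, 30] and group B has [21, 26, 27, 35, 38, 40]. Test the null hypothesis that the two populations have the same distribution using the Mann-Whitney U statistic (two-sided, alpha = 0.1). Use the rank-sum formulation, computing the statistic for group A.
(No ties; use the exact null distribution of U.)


Step 1: Combine and sort all 10 observations; assign midranks.
sorted (value, group): (8,X), (9,X), (15,X), (21,Y), (26,Y), (27,Y), (30,X), (35,Y), (38,Y), (40,Y)
ranks: 8->1, 9->2, 15->3, 21->4, 26->5, 27->6, 30->7, 35->8, 38->9, 40->10
Step 2: Rank sum for X: R1 = 1 + 2 + 3 + 7 = 13.
Step 3: U_X = R1 - n1(n1+1)/2 = 13 - 4*5/2 = 13 - 10 = 3.
       U_Y = n1*n2 - U_X = 24 - 3 = 21.
Step 4: No ties, so the exact null distribution of U (based on enumerating the C(10,4) = 210 equally likely rank assignments) gives the two-sided p-value.
Step 5: p-value = 0.066667; compare to alpha = 0.1. reject H0.

U_X = 3, p = 0.066667, reject H0 at alpha = 0.1.


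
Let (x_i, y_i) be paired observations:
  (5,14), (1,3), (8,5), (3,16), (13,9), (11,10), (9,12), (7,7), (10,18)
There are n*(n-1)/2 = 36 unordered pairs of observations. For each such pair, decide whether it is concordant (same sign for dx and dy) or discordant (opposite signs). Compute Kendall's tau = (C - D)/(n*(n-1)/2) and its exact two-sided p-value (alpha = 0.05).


Step 1: Enumerate the 36 unordered pairs (i,j) with i<j and classify each by sign(x_j-x_i) * sign(y_j-y_i).
  (1,2):dx=-4,dy=-11->C; (1,3):dx=+3,dy=-9->D; (1,4):dx=-2,dy=+2->D; (1,5):dx=+8,dy=-5->D
  (1,6):dx=+6,dy=-4->D; (1,7):dx=+4,dy=-2->D; (1,8):dx=+2,dy=-7->D; (1,9):dx=+5,dy=+4->C
  (2,3):dx=+7,dy=+2->C; (2,4):dx=+2,dy=+13->C; (2,5):dx=+12,dy=+6->C; (2,6):dx=+10,dy=+7->C
  (2,7):dx=+8,dy=+9->C; (2,8):dx=+6,dy=+4->C; (2,9):dx=+9,dy=+15->C; (3,4):dx=-5,dy=+11->D
  (3,5):dx=+5,dy=+4->C; (3,6):dx=+3,dy=+5->C; (3,7):dx=+1,dy=+7->C; (3,8):dx=-1,dy=+2->D
  (3,9):dx=+2,dy=+13->C; (4,5):dx=+10,dy=-7->D; (4,6):dx=+8,dy=-6->D; (4,7):dx=+6,dy=-4->D
  (4,8):dx=+4,dy=-9->D; (4,9):dx=+7,dy=+2->C; (5,6):dx=-2,dy=+1->D; (5,7):dx=-4,dy=+3->D
  (5,8):dx=-6,dy=-2->C; (5,9):dx=-3,dy=+9->D; (6,7):dx=-2,dy=+2->D; (6,8):dx=-4,dy=-3->C
  (6,9):dx=-1,dy=+8->D; (7,8):dx=-2,dy=-5->C; (7,9):dx=+1,dy=+6->C; (8,9):dx=+3,dy=+11->C
Step 2: C = 19, D = 17, total pairs = 36.
Step 3: tau = (C - D)/(n(n-1)/2) = (19 - 17)/36 = 0.055556.
Step 4: Exact two-sided p-value (enumerate n! = 362880 permutations of y under H0): p = 0.919455.
Step 5: alpha = 0.05. fail to reject H0.

tau_b = 0.0556 (C=19, D=17), p = 0.919455, fail to reject H0.


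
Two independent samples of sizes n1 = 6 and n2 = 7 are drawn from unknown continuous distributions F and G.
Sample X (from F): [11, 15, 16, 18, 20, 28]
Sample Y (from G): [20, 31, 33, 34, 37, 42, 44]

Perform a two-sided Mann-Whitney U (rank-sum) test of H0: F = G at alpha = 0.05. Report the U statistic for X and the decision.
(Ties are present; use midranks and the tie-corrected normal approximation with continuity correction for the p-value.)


Step 1: Combine and sort all 13 observations; assign midranks.
sorted (value, group): (11,X), (15,X), (16,X), (18,X), (20,X), (20,Y), (28,X), (31,Y), (33,Y), (34,Y), (37,Y), (42,Y), (44,Y)
ranks: 11->1, 15->2, 16->3, 18->4, 20->5.5, 20->5.5, 28->7, 31->8, 33->9, 34->10, 37->11, 42->12, 44->13
Step 2: Rank sum for X: R1 = 1 + 2 + 3 + 4 + 5.5 + 7 = 22.5.
Step 3: U_X = R1 - n1(n1+1)/2 = 22.5 - 6*7/2 = 22.5 - 21 = 1.5.
       U_Y = n1*n2 - U_X = 42 - 1.5 = 40.5.
Step 4: Ties are present, so use the tie-corrected normal approximation (with continuity correction) for the p-value.
Step 5: p-value = 0.006567; compare to alpha = 0.05. reject H0.

U_X = 1.5, p = 0.006567, reject H0 at alpha = 0.05.


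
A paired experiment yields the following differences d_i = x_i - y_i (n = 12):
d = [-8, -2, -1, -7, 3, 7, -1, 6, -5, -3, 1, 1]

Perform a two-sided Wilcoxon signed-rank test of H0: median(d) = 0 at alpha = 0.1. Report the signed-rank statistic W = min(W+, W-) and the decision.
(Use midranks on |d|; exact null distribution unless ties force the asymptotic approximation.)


Step 1: Drop any zero differences (none here) and take |d_i|.
|d| = [8, 2, 1, 7, 3, 7, 1, 6, 5, 3, 1, 1]
Step 2: Midrank |d_i| (ties get averaged ranks).
ranks: |8|->12, |2|->5, |1|->2.5, |7|->10.5, |3|->6.5, |7|->10.5, |1|->2.5, |6|->9, |5|->8, |3|->6.5, |1|->2.5, |1|->2.5
Step 3: Attach original signs; sum ranks with positive sign and with negative sign.
W+ = 6.5 + 10.5 + 9 + 2.5 + 2.5 = 31
W- = 12 + 5 + 2.5 + 10.5 + 2.5 + 8 + 6.5 = 47
(Check: W+ + W- = 78 should equal n(n+1)/2 = 78.)
Step 4: Test statistic W = min(W+, W-) = 31.
Step 5: Ties in |d|, so use the tie-corrected normal approximation.
        E[W] = n(n+1)/4 = 12*13/4 = 39.
        Tie groups: |d|=1 (t=4), |d|=3 (t=2), |d|=7 (t=2); sum(t^3 - t) = 72.
        Var[W] = n(n+1)(2n+1)/24 - sum(t^3-t)/48 = 3900/24 - 72/48 = 161.
        z = (W - E[W]) / sqrt(Var[W]) = (31 - 39) / 12.6886 = -0.6305.
        Two-sided p = 2*Phi(z) = 0.528375.
Step 6: alpha = 0.1. fail to reject H0.

W+ = 31, W- = 47, W = min = 31, p = 0.528375, fail to reject H0.


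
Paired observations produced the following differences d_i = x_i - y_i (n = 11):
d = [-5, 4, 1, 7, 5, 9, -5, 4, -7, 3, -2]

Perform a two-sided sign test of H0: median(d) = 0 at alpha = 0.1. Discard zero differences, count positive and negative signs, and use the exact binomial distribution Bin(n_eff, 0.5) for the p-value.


Step 1: Discard zero differences. Original n = 11; n_eff = number of nonzero differences = 11.
Nonzero differences (with sign): -5, +4, +1, +7, +5, +9, -5, +4, -7, +3, -2
Step 2: Count signs: positive = 7, negative = 4.
Step 3: Under H0: P(positive) = 0.5, so the number of positives S ~ Bin(11, 0.5).
Step 4: Two-sided exact p-value = sum of Bin(11,0.5) probabilities at or below the observed probability = 0.548828.
Step 5: alpha = 0.1. fail to reject H0.

n_eff = 11, pos = 7, neg = 4, p = 0.548828, fail to reject H0.


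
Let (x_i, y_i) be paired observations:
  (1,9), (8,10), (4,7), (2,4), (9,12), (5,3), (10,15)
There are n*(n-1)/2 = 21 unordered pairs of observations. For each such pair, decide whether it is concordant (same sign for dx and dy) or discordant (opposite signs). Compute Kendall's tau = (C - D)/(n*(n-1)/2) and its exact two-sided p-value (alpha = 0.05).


Step 1: Enumerate the 21 unordered pairs (i,j) with i<j and classify each by sign(x_j-x_i) * sign(y_j-y_i).
  (1,2):dx=+7,dy=+1->C; (1,3):dx=+3,dy=-2->D; (1,4):dx=+1,dy=-5->D; (1,5):dx=+8,dy=+3->C
  (1,6):dx=+4,dy=-6->D; (1,7):dx=+9,dy=+6->C; (2,3):dx=-4,dy=-3->C; (2,4):dx=-6,dy=-6->C
  (2,5):dx=+1,dy=+2->C; (2,6):dx=-3,dy=-7->C; (2,7):dx=+2,dy=+5->C; (3,4):dx=-2,dy=-3->C
  (3,5):dx=+5,dy=+5->C; (3,6):dx=+1,dy=-4->D; (3,7):dx=+6,dy=+8->C; (4,5):dx=+7,dy=+8->C
  (4,6):dx=+3,dy=-1->D; (4,7):dx=+8,dy=+11->C; (5,6):dx=-4,dy=-9->C; (5,7):dx=+1,dy=+3->C
  (6,7):dx=+5,dy=+12->C
Step 2: C = 16, D = 5, total pairs = 21.
Step 3: tau = (C - D)/(n(n-1)/2) = (16 - 5)/21 = 0.523810.
Step 4: Exact two-sided p-value (enumerate n! = 5040 permutations of y under H0): p = 0.136111.
Step 5: alpha = 0.05. fail to reject H0.

tau_b = 0.5238 (C=16, D=5), p = 0.136111, fail to reject H0.


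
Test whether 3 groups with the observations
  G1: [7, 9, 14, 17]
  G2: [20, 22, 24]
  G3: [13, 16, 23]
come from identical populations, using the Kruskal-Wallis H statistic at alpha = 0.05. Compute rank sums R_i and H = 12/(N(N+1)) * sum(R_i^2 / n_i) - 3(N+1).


Step 1: Combine all N = 10 observations and assign midranks.
sorted (value, group, rank): (7,G1,1), (9,G1,2), (13,G3,3), (14,G1,4), (16,G3,5), (17,G1,6), (20,G2,7), (22,G2,8), (23,G3,9), (24,G2,10)
Step 2: Sum ranks within each group.
R_1 = 13 (n_1 = 4)
R_2 = 25 (n_2 = 3)
R_3 = 17 (n_3 = 3)
Step 3: H = 12/(N(N+1)) * sum(R_i^2/n_i) - 3(N+1)
     = 12/(10*11) * (13^2/4 + 25^2/3 + 17^2/3) - 3*11
     = 0.109091 * 346.917 - 33
     = 4.845455.
Step 4: No ties, so H is used without correction.
Step 5: Under H0, H ~ chi^2(2); p-value = 0.088679.
Step 6: alpha = 0.05. fail to reject H0.

H = 4.8455, df = 2, p = 0.088679, fail to reject H0.


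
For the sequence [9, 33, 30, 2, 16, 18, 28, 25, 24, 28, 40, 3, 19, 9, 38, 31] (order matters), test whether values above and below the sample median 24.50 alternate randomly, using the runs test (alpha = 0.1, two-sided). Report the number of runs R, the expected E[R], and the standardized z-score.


Step 1: Compute median = 24.50; label A = above, B = below.
Labels in order: BAABBBAABAABBBAA  (n_A = 8, n_B = 8)
Step 2: Count runs R = 8.
Step 3: Under H0 (random ordering), E[R] = 2*n_A*n_B/(n_A+n_B) + 1 = 2*8*8/16 + 1 = 9.0000.
        Var[R] = 2*n_A*n_B*(2*n_A*n_B - n_A - n_B) / ((n_A+n_B)^2 * (n_A+n_B-1)) = 14336/3840 = 3.7333.
        SD[R] = 1.9322.
Step 4: Continuity-corrected z = (R + 0.5 - E[R]) / SD[R] = (8 + 0.5 - 9.0000) / 1.9322 = -0.2588.
Step 5: Two-sided p-value via normal approximation = 2*(1 - Phi(|z|)) = 0.795809.
Step 6: alpha = 0.1. fail to reject H0.

R = 8, z = -0.2588, p = 0.795809, fail to reject H0.


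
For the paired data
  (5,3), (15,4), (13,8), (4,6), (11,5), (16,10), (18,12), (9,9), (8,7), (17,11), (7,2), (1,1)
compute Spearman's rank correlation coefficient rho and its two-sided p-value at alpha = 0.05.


Step 1: Rank x and y separately (midranks; no ties here).
rank(x): 5->3, 15->9, 13->8, 4->2, 11->7, 16->10, 18->12, 9->6, 8->5, 17->11, 7->4, 1->1
rank(y): 3->3, 4->4, 8->8, 6->6, 5->5, 10->10, 12->12, 9->9, 7->7, 11->11, 2->2, 1->1
Step 2: d_i = R_x(i) - R_y(i); compute d_i^2.
  (3-3)^2=0, (9-4)^2=25, (8-8)^2=0, (2-6)^2=16, (7-5)^2=4, (10-10)^2=0, (12-12)^2=0, (6-9)^2=9, (5-7)^2=4, (11-11)^2=0, (4-2)^2=4, (1-1)^2=0
sum(d^2) = 62.
Step 3: rho = 1 - 6*62 / (12*(12^2 - 1)) = 1 - 372/1716 = 0.783217.
Step 4: Under H0, t = rho * sqrt((n-2)/(1-rho^2)) = 3.9835 ~ t(10).
Step 5: Two-sided p-value from the t-distribution with 10 df = 0.002586.
Step 6: alpha = 0.05. reject H0.

rho = 0.7832, p = 0.002586, reject H0 at alpha = 0.05.


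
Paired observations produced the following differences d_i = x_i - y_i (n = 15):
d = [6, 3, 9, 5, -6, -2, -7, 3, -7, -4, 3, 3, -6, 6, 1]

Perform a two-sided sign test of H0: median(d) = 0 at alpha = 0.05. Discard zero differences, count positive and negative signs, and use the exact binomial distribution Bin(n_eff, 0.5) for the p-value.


Step 1: Discard zero differences. Original n = 15; n_eff = number of nonzero differences = 15.
Nonzero differences (with sign): +6, +3, +9, +5, -6, -2, -7, +3, -7, -4, +3, +3, -6, +6, +1
Step 2: Count signs: positive = 9, negative = 6.
Step 3: Under H0: P(positive) = 0.5, so the number of positives S ~ Bin(15, 0.5).
Step 4: Two-sided exact p-value = sum of Bin(15,0.5) probabilities at or below the observed probability = 0.607239.
Step 5: alpha = 0.05. fail to reject H0.

n_eff = 15, pos = 9, neg = 6, p = 0.607239, fail to reject H0.


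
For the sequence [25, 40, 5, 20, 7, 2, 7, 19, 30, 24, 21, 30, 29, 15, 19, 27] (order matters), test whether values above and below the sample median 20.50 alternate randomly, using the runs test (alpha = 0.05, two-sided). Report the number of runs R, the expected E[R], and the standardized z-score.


Step 1: Compute median = 20.50; label A = above, B = below.
Labels in order: AABBBBBBAAAAABBA  (n_A = 8, n_B = 8)
Step 2: Count runs R = 5.
Step 3: Under H0 (random ordering), E[R] = 2*n_A*n_B/(n_A+n_B) + 1 = 2*8*8/16 + 1 = 9.0000.
        Var[R] = 2*n_A*n_B*(2*n_A*n_B - n_A - n_B) / ((n_A+n_B)^2 * (n_A+n_B-1)) = 14336/3840 = 3.7333.
        SD[R] = 1.9322.
Step 4: Continuity-corrected z = (R + 0.5 - E[R]) / SD[R] = (5 + 0.5 - 9.0000) / 1.9322 = -1.8114.
Step 5: Two-sided p-value via normal approximation = 2*(1 - Phi(|z|)) = 0.070076.
Step 6: alpha = 0.05. fail to reject H0.

R = 5, z = -1.8114, p = 0.070076, fail to reject H0.
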